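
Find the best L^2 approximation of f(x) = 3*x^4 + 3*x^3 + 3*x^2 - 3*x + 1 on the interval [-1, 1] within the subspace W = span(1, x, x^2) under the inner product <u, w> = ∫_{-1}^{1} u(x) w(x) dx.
g(x) = 39*x^2/7 - 6*x/5 + 26/35

The best approximation g ∈ W is the orthogonal projection of f onto W. Writing g = a_0 + a_1 x + a_2 x^2, the coefficients solve the normal equations G · a = b where
  G_{ij} = <φ_i, φ_j> and b_i = <f, φ_i>, with φ_0 = 1, φ_1 = x, φ_2 = x^2.
G =
  [2, 0, 2/3]
  [0, 2/3, 0]
  [2/3, 0, 2/5],
b = (26/5, -4/5, 286/105).
Solving gives a_0 = 26/35, a_1 = -6/5, a_2 = 39/7, so
  g(x) = 39*x^2/7 - 6*x/5 + 26/35.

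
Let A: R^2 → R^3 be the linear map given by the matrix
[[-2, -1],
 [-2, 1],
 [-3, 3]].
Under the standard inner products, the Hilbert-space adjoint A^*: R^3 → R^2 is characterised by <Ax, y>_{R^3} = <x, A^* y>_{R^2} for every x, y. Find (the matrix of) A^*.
A^* = A^T =
[[-2, -2, -3],
 [-1, 1, 3]]

For real matrices with standard dot products, the defining identity <Ax, y> = <x, A^* y> gives (Ax)^T y = x^T (A^*) y, i.e. x^T A^T y = x^T (A^*) y. Since this holds for all x, y, we must have A^* = A^T. Therefore
A^* =
[[-2, -2, -3],
 [-1, 1, 3]].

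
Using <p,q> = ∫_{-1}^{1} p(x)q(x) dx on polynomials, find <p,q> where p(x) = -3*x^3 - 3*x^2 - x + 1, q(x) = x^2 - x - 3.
<p,q> = 4/3

Expand the product: p(x)·q(x) = -3*x^5 + 11*x^3 + 11*x^2 + 2*x - 3.
∫_{-1}^{1} of each monomial x^k gives [2/(k+1) if k even, 0 if k odd]. Integrating term-by-term (or equivalently evaluating the antiderivative F(x) = -x^6/2 + 11*x^4/4 + 11*x^3/3 + x^2 - 3*x at the endpoints):
  F(1) − F(−1) = 47/12 − (31/12) = 4/3.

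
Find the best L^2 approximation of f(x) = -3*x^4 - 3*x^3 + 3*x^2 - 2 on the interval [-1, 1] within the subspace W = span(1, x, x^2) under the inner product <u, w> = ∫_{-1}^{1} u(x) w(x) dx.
g(x) = 3*x^2/7 - 9*x/5 - 61/35

The best approximation g ∈ W is the orthogonal projection of f onto W. Writing g = a_0 + a_1 x + a_2 x^2, the coefficients solve the normal equations G · a = b where
  G_{ij} = <φ_i, φ_j> and b_i = <f, φ_i>, with φ_0 = 1, φ_1 = x, φ_2 = x^2.
G =
  [2, 0, 2/3]
  [0, 2/3, 0]
  [2/3, 0, 2/5],
b = (-16/5, -6/5, -104/105).
Solving gives a_0 = -61/35, a_1 = -9/5, a_2 = 3/7, so
  g(x) = 3*x^2/7 - 9*x/5 - 61/35.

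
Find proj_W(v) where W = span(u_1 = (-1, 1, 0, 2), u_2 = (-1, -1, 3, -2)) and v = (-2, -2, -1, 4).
proj_W(v) = (-41/37, 51/37, -15/37, 102/37)

Set up U = [u_1 | ... | u_2] ∈ R^(4×2). The projector onto W = col(U) is P = U (U^T U)^(-1) U^T.
Compute U^T U =
  [6, -4]
  [-4, 15],
and U^T v = (8, -7).
Solve U^T U · c = U^T v for the coefficients: c = (46/37, -5/37). The projection is proj_W(v) = U c.
Check: (v - proj_W(v)) · u_1 = 0  (should be 0).
Check: (v - proj_W(v)) · u_2 = 0  (should be 0).
Result: proj_W(v) = (-41/37, 51/37, -15/37, 102/37).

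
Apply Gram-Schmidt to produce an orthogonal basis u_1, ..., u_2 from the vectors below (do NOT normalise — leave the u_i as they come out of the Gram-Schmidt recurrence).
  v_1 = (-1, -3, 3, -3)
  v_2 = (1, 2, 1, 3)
Orthogonal basis:
  u_1 = (-1, -3, 3, -3)
  u_2 = (15/28, 17/28, 67/28, 45/28)

Apply the Gram-Schmidt recurrence
  u_1 = v_1
  u_i = v_i − Σ_{j<i} ((v_i · u_j) / (u_j · u_j)) · u_j.

Step by step this gives:
  u_1 = (-1, -3, 3, -3)
  u_2 = (15/28, 17/28, 67/28, 45/28)

Orthogonality check:
  u_2 · u_1 = 0 (should be 0)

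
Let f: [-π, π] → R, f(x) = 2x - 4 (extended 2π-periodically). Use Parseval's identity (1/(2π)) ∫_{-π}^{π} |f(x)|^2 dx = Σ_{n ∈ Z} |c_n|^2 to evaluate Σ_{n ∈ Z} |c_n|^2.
Σ |c_n|^2 = 4π^2/3 + 16

Expand and integrate term by term over [-π, π]:
  ∫ (2x)^2 dx = 4·(2π^3/3); ∫ 2·2·(-4)·x dx = 0 (odd integrand); ∫ (-4)^2 dx = 16·2π.
So (1/(2π)) ∫_{-π}^{π} (2x - 4)^2 dx = 4π^2/3 + 16 = 4π^2/3 + 16.
Parseval ⇒ Σ |c_n|^2 = 4π^2/3 + 16.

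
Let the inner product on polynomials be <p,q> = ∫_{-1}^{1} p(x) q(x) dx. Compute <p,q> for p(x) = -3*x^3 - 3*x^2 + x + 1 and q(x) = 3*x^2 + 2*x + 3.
<p,q> = -8/3

Expand the product: p(x)·q(x) = -9*x^5 - 15*x^4 - 12*x^3 - 4*x^2 + 5*x + 3.
∫_{-1}^{1} of each monomial x^k gives [2/(k+1) if k even, 0 if k odd]. Integrating term-by-term (or equivalently evaluating the antiderivative F(x) = -3*x^6/2 - 3*x^5 - 3*x^4 - 4*x^3/3 + 5*x^2/2 + 3*x at the endpoints):
  F(1) − F(−1) = -10/3 − (-2/3) = -8/3.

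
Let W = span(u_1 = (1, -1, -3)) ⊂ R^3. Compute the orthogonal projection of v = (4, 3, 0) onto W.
proj_W(v) = (1/11, -1/11, -3/11)

Set up U = [u_1 | ... | u_1] ∈ R^(3×1). The projector onto W = col(U) is P = U (U^T U)^(-1) U^T.
Compute U^T U =
  [11],
and U^T v = (1).
Solve U^T U · c = U^T v for the coefficients: c = (1/11). The projection is proj_W(v) = U c.
Check: (v - proj_W(v)) · u_1 = 0  (should be 0).
Result: proj_W(v) = (1/11, -1/11, -3/11).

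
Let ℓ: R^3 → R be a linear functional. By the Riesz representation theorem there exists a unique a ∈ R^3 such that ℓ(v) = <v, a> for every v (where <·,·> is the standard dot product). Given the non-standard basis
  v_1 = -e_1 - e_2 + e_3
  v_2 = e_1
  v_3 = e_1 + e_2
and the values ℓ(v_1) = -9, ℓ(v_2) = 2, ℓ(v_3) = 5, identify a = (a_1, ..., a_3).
a = (2, 3, -4)

Write a = (a_1, ..., a_3) in the standard basis. For each basis vector v_i, ℓ(v_i) = <v_i, a> is a linear equation in the a_j's. Collect the n equations into a matrix system V a = ℓ, where row i of V is v_i (expressed in the standard basis). Since V is invertible (lower-triangular with 1s on the diagonal, up to permutation), solve by back-substitution:
  V =
[[-1, -1, 1],
 [1, 0, 0],
 [1, 1, 0]]
  V a = (-9, 2, 5)
Solving gives a = (2, 3, -4).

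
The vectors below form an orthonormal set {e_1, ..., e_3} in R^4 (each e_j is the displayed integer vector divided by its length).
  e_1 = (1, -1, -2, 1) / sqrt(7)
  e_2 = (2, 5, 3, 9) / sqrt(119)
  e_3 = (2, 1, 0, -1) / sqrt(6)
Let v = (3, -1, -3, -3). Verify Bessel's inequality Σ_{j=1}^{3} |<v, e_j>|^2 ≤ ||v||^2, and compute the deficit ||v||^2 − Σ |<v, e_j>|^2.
Σ |<v, e_j>|^2 = 1426/51; ||v||^2 = 28; deficit = 2/51

Write each e_j = u_j / sqrt(<u_j, u_j>) where u_j is the displayed integer vector. Then <v, e_j> = <v, u_j> / sqrt(<u_j, u_j>), so |<v, e_j>|^2 = <v, u_j>^2 / <u_j, u_j>.
Coefficients: <v, e_1> = 7/sqrt(7), <v, e_2> = -35/sqrt(119), <v, e_3> = 8/sqrt(6).
Square and sum: Σ |<v, e_j>|^2 = 1426/51.
Compute ||v||^2 = v·v = 28.
Deficit = 28 − 1426/51 = 2/51 ≥ 0, confirming Bessel's inequality. (The deficit equals ||v − Σ <v,e_j> e_j||^2, the squared distance from v to span{e_j}.)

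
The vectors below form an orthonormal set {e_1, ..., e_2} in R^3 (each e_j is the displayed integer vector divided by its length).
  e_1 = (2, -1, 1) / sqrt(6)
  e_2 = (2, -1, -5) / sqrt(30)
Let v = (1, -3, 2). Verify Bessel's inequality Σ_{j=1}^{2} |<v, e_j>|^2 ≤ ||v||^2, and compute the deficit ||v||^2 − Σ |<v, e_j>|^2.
Σ |<v, e_j>|^2 = 9; ||v||^2 = 14; deficit = 5

Write each e_j = u_j / sqrt(<u_j, u_j>) where u_j is the displayed integer vector. Then <v, e_j> = <v, u_j> / sqrt(<u_j, u_j>), so |<v, e_j>|^2 = <v, u_j>^2 / <u_j, u_j>.
Coefficients: <v, e_1> = 7/sqrt(6), <v, e_2> = -5/sqrt(30).
Square and sum: Σ |<v, e_j>|^2 = 9.
Compute ||v||^2 = v·v = 14.
Deficit = 14 − 9 = 5 ≥ 0, confirming Bessel's inequality. (The deficit equals ||v − Σ <v,e_j> e_j||^2, the squared distance from v to span{e_j}.)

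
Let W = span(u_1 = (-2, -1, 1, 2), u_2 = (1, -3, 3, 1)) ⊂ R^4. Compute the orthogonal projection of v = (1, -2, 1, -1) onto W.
proj_W(v) = (61/41, -107/82, 107/82, -13/41)

Set up U = [u_1 | ... | u_2] ∈ R^(4×2). The projector onto W = col(U) is P = U (U^T U)^(-1) U^T.
Compute U^T U =
  [10, 6]
  [6, 20],
and U^T v = (-1, 9).
Solve U^T U · c = U^T v for the coefficients: c = (-37/82, 24/41). The projection is proj_W(v) = U c.
Check: (v - proj_W(v)) · u_1 = 0  (should be 0).
Check: (v - proj_W(v)) · u_2 = 0  (should be 0).
Result: proj_W(v) = (61/41, -107/82, 107/82, -13/41).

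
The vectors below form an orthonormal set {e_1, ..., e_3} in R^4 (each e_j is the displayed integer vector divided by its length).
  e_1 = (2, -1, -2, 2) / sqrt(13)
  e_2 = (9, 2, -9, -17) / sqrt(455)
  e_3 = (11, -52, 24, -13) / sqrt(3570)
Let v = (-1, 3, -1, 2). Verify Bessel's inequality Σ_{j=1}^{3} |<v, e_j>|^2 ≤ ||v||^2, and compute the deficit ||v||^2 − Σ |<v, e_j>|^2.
Σ |<v, e_j>|^2 = 1529/102; ||v||^2 = 15; deficit = 1/102

Write each e_j = u_j / sqrt(<u_j, u_j>) where u_j is the displayed integer vector. Then <v, e_j> = <v, u_j> / sqrt(<u_j, u_j>), so |<v, e_j>|^2 = <v, u_j>^2 / <u_j, u_j>.
Coefficients: <v, e_1> = 1/sqrt(13), <v, e_2> = -28/sqrt(455), <v, e_3> = -217/sqrt(3570).
Square and sum: Σ |<v, e_j>|^2 = 1529/102.
Compute ||v||^2 = v·v = 15.
Deficit = 15 − 1529/102 = 1/102 ≥ 0, confirming Bessel's inequality. (The deficit equals ||v − Σ <v,e_j> e_j||^2, the squared distance from v to span{e_j}.)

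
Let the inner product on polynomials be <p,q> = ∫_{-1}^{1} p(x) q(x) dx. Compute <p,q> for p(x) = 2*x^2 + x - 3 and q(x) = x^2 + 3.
<p,q> = -76/5

Expand the product: p(x)·q(x) = 2*x^4 + x^3 + 3*x^2 + 3*x - 9.
∫_{-1}^{1} of each monomial x^k gives [2/(k+1) if k even, 0 if k odd]. Integrating term-by-term (or equivalently evaluating the antiderivative F(x) = 2*x^5/5 + x^4/4 + x^3 + 3*x^2/2 - 9*x at the endpoints):
  F(1) − F(−1) = -117/20 − (187/20) = -76/5.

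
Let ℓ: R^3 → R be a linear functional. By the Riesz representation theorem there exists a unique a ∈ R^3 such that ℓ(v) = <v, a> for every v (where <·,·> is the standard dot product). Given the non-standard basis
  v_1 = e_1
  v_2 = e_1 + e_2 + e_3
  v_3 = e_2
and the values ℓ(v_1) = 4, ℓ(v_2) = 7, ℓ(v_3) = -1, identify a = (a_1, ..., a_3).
a = (4, -1, 4)

Write a = (a_1, ..., a_3) in the standard basis. For each basis vector v_i, ℓ(v_i) = <v_i, a> is a linear equation in the a_j's. Collect the n equations into a matrix system V a = ℓ, where row i of V is v_i (expressed in the standard basis). Since V is invertible (lower-triangular with 1s on the diagonal, up to permutation), solve by back-substitution:
  V =
[[1, 0, 0],
 [1, 1, 1],
 [0, 1, 0]]
  V a = (4, 7, -1)
Solving gives a = (4, -1, 4).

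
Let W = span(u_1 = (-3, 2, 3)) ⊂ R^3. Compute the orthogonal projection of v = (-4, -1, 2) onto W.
proj_W(v) = (-24/11, 16/11, 24/11)

Set up U = [u_1 | ... | u_1] ∈ R^(3×1). The projector onto W = col(U) is P = U (U^T U)^(-1) U^T.
Compute U^T U =
  [22],
and U^T v = (16).
Solve U^T U · c = U^T v for the coefficients: c = (8/11). The projection is proj_W(v) = U c.
Check: (v - proj_W(v)) · u_1 = 0  (should be 0).
Result: proj_W(v) = (-24/11, 16/11, 24/11).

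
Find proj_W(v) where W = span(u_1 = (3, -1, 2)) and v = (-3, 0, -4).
proj_W(v) = (-51/14, 17/14, -17/7)

Set up U = [u_1 | ... | u_1] ∈ R^(3×1). The projector onto W = col(U) is P = U (U^T U)^(-1) U^T.
Compute U^T U =
  [14],
and U^T v = (-17).
Solve U^T U · c = U^T v for the coefficients: c = (-17/14). The projection is proj_W(v) = U c.
Check: (v - proj_W(v)) · u_1 = 0  (should be 0).
Result: proj_W(v) = (-51/14, 17/14, -17/7).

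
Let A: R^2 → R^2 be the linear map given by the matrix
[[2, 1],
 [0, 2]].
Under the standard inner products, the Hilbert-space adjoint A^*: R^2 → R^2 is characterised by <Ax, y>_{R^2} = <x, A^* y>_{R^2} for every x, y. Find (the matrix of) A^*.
A^* = A^T =
[[2, 0],
 [1, 2]]

For real matrices with standard dot products, the defining identity <Ax, y> = <x, A^* y> gives (Ax)^T y = x^T (A^*) y, i.e. x^T A^T y = x^T (A^*) y. Since this holds for all x, y, we must have A^* = A^T. Therefore
A^* =
[[2, 0],
 [1, 2]].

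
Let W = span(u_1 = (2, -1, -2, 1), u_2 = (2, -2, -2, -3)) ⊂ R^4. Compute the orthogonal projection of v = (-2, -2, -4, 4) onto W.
proj_W(v) = (256/161, -18/161, -256/161, 568/161)

Set up U = [u_1 | ... | u_2] ∈ R^(4×2). The projector onto W = col(U) is P = U (U^T U)^(-1) U^T.
Compute U^T U =
  [10, 7]
  [7, 21],
and U^T v = (10, -4).
Solve U^T U · c = U^T v for the coefficients: c = (34/23, -110/161). The projection is proj_W(v) = U c.
Check: (v - proj_W(v)) · u_1 = 0  (should be 0).
Check: (v - proj_W(v)) · u_2 = 0  (should be 0).
Result: proj_W(v) = (256/161, -18/161, -256/161, 568/161).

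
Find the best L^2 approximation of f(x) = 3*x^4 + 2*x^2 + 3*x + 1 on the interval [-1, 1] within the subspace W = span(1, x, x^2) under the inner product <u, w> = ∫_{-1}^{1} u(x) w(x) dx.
g(x) = 32*x^2/7 + 3*x + 26/35

The best approximation g ∈ W is the orthogonal projection of f onto W. Writing g = a_0 + a_1 x + a_2 x^2, the coefficients solve the normal equations G · a = b where
  G_{ij} = <φ_i, φ_j> and b_i = <f, φ_i>, with φ_0 = 1, φ_1 = x, φ_2 = x^2.
G =
  [2, 0, 2/3]
  [0, 2/3, 0]
  [2/3, 0, 2/5],
b = (68/15, 2, 244/105).
Solving gives a_0 = 26/35, a_1 = 3, a_2 = 32/7, so
  g(x) = 32*x^2/7 + 3*x + 26/35.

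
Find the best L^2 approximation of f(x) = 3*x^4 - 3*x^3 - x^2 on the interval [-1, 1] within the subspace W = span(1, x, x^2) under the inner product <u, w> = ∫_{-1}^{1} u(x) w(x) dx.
g(x) = 11*x^2/7 - 9*x/5 - 9/35

The best approximation g ∈ W is the orthogonal projection of f onto W. Writing g = a_0 + a_1 x + a_2 x^2, the coefficients solve the normal equations G · a = b where
  G_{ij} = <φ_i, φ_j> and b_i = <f, φ_i>, with φ_0 = 1, φ_1 = x, φ_2 = x^2.
G =
  [2, 0, 2/3]
  [0, 2/3, 0]
  [2/3, 0, 2/5],
b = (8/15, -6/5, 16/35).
Solving gives a_0 = -9/35, a_1 = -9/5, a_2 = 11/7, so
  g(x) = 11*x^2/7 - 9*x/5 - 9/35.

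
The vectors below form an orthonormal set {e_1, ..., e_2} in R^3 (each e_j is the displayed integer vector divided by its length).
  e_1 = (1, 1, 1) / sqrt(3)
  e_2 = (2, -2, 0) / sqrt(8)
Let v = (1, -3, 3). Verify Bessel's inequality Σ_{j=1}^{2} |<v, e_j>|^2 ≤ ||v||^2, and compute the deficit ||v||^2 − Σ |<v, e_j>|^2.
Σ |<v, e_j>|^2 = 25/3; ||v||^2 = 19; deficit = 32/3

Write each e_j = u_j / sqrt(<u_j, u_j>) where u_j is the displayed integer vector. Then <v, e_j> = <v, u_j> / sqrt(<u_j, u_j>), so |<v, e_j>|^2 = <v, u_j>^2 / <u_j, u_j>.
Coefficients: <v, e_1> = 1/sqrt(3), <v, e_2> = 8/sqrt(8).
Square and sum: Σ |<v, e_j>|^2 = 25/3.
Compute ||v||^2 = v·v = 19.
Deficit = 19 − 25/3 = 32/3 ≥ 0, confirming Bessel's inequality. (The deficit equals ||v − Σ <v,e_j> e_j||^2, the squared distance from v to span{e_j}.)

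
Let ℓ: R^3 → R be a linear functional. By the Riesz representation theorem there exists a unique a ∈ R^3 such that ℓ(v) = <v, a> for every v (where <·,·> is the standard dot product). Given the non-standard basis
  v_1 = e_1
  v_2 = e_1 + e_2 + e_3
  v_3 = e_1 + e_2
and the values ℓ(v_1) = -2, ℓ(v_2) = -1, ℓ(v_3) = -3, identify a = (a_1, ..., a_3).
a = (-2, -1, 2)

Write a = (a_1, ..., a_3) in the standard basis. For each basis vector v_i, ℓ(v_i) = <v_i, a> is a linear equation in the a_j's. Collect the n equations into a matrix system V a = ℓ, where row i of V is v_i (expressed in the standard basis). Since V is invertible (lower-triangular with 1s on the diagonal, up to permutation), solve by back-substitution:
  V =
[[1, 0, 0],
 [1, 1, 1],
 [1, 1, 0]]
  V a = (-2, -1, -3)
Solving gives a = (-2, -1, 2).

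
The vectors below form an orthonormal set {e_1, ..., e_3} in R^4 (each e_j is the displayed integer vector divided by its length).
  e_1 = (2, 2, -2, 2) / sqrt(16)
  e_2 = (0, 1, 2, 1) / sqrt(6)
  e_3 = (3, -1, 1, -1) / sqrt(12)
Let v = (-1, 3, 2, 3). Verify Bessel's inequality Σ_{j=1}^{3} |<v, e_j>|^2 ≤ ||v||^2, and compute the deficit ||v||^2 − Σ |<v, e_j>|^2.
Σ |<v, e_j>|^2 = 23; ||v||^2 = 23; deficit = 0

Write each e_j = u_j / sqrt(<u_j, u_j>) where u_j is the displayed integer vector. Then <v, e_j> = <v, u_j> / sqrt(<u_j, u_j>), so |<v, e_j>|^2 = <v, u_j>^2 / <u_j, u_j>.
Coefficients: <v, e_1> = 6/sqrt(16), <v, e_2> = 10/sqrt(6), <v, e_3> = -7/sqrt(12).
Square and sum: Σ |<v, e_j>|^2 = 23.
Compute ||v||^2 = v·v = 23.
Deficit = 23 − 23 = 0 ≥ 0, confirming Bessel's inequality. (The deficit equals ||v − Σ <v,e_j> e_j||^2, the squared distance from v to span{e_j}.)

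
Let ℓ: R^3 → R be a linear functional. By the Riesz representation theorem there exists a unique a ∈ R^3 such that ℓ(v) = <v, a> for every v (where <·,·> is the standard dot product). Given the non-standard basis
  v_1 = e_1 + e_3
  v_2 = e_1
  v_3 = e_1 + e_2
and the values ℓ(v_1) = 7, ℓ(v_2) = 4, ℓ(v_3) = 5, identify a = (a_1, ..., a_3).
a = (4, 1, 3)

Write a = (a_1, ..., a_3) in the standard basis. For each basis vector v_i, ℓ(v_i) = <v_i, a> is a linear equation in the a_j's. Collect the n equations into a matrix system V a = ℓ, where row i of V is v_i (expressed in the standard basis). Since V is invertible (lower-triangular with 1s on the diagonal, up to permutation), solve by back-substitution:
  V =
[[1, 0, 1],
 [1, 0, 0],
 [1, 1, 0]]
  V a = (7, 4, 5)
Solving gives a = (4, 1, 3).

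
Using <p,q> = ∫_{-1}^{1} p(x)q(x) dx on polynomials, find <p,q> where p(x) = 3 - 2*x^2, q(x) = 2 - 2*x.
<p,q> = 28/3

Expand the product: p(x)·q(x) = 4*x^3 - 4*x^2 - 6*x + 6.
∫_{-1}^{1} of each monomial x^k gives [2/(k+1) if k even, 0 if k odd]. Integrating term-by-term (or equivalently evaluating the antiderivative F(x) = x^4 - 4*x^3/3 - 3*x^2 + 6*x at the endpoints):
  F(1) − F(−1) = 8/3 − (-20/3) = 28/3.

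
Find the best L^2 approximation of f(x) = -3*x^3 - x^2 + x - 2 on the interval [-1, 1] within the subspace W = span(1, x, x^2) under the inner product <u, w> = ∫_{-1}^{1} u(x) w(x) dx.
g(x) = -x^2 - 4*x/5 - 2

The best approximation g ∈ W is the orthogonal projection of f onto W. Writing g = a_0 + a_1 x + a_2 x^2, the coefficients solve the normal equations G · a = b where
  G_{ij} = <φ_i, φ_j> and b_i = <f, φ_i>, with φ_0 = 1, φ_1 = x, φ_2 = x^2.
G =
  [2, 0, 2/3]
  [0, 2/3, 0]
  [2/3, 0, 2/5],
b = (-14/3, -8/15, -26/15).
Solving gives a_0 = -2, a_1 = -4/5, a_2 = -1, so
  g(x) = -x^2 - 4*x/5 - 2.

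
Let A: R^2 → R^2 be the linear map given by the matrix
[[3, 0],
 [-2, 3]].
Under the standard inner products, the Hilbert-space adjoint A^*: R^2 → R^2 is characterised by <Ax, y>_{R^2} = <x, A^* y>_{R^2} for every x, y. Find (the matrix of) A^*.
A^* = A^T =
[[3, -2],
 [0, 3]]

For real matrices with standard dot products, the defining identity <Ax, y> = <x, A^* y> gives (Ax)^T y = x^T (A^*) y, i.e. x^T A^T y = x^T (A^*) y. Since this holds for all x, y, we must have A^* = A^T. Therefore
A^* =
[[3, -2],
 [0, 3]].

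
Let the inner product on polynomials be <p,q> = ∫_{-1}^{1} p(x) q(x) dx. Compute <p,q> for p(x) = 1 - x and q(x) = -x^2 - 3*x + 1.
<p,q> = 10/3

Expand the product: p(x)·q(x) = x^3 + 2*x^2 - 4*x + 1.
∫_{-1}^{1} of each monomial x^k gives [2/(k+1) if k even, 0 if k odd]. Integrating term-by-term (or equivalently evaluating the antiderivative F(x) = x^4/4 + 2*x^3/3 - 2*x^2 + x at the endpoints):
  F(1) − F(−1) = -1/12 − (-41/12) = 10/3.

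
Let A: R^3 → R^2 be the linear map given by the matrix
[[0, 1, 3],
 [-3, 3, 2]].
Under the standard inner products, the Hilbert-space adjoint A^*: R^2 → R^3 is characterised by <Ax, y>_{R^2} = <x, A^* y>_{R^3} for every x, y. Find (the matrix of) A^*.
A^* = A^T =
[[0, -3],
 [1, 3],
 [3, 2]]

For real matrices with standard dot products, the defining identity <Ax, y> = <x, A^* y> gives (Ax)^T y = x^T (A^*) y, i.e. x^T A^T y = x^T (A^*) y. Since this holds for all x, y, we must have A^* = A^T. Therefore
A^* =
[[0, -3],
 [1, 3],
 [3, 2]].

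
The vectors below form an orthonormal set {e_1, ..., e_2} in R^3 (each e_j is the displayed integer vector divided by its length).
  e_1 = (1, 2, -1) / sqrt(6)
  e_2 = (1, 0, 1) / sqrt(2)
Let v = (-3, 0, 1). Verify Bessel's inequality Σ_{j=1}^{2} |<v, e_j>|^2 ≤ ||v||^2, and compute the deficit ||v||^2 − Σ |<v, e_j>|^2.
Σ |<v, e_j>|^2 = 14/3; ||v||^2 = 10; deficit = 16/3

Write each e_j = u_j / sqrt(<u_j, u_j>) where u_j is the displayed integer vector. Then <v, e_j> = <v, u_j> / sqrt(<u_j, u_j>), so |<v, e_j>|^2 = <v, u_j>^2 / <u_j, u_j>.
Coefficients: <v, e_1> = -4/sqrt(6), <v, e_2> = -2/sqrt(2).
Square and sum: Σ |<v, e_j>|^2 = 14/3.
Compute ||v||^2 = v·v = 10.
Deficit = 10 − 14/3 = 16/3 ≥ 0, confirming Bessel's inequality. (The deficit equals ||v − Σ <v,e_j> e_j||^2, the squared distance from v to span{e_j}.)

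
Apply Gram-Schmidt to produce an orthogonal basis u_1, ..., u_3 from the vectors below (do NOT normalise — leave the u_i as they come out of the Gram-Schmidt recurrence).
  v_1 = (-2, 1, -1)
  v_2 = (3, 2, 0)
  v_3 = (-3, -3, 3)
Orthogonal basis:
  u_1 = (-2, 1, -1)
  u_2 = (5/3, 8/3, -2/3)
  u_3 = (-18/31, 27/31, 63/31)

Apply the Gram-Schmidt recurrence
  u_1 = v_1
  u_i = v_i − Σ_{j<i} ((v_i · u_j) / (u_j · u_j)) · u_j.

Step by step this gives:
  u_1 = (-2, 1, -1)
  u_2 = (5/3, 8/3, -2/3)
  u_3 = (-18/31, 27/31, 63/31)

Orthogonality check:
  u_2 · u_1 = 0 (should be 0)
  u_3 · u_1 = 0 (should be 0)
  u_3 · u_2 = 0 (should be 0)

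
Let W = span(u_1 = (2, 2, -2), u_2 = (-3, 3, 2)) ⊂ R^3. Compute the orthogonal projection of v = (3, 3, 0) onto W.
proj_W(v) = (48/31, 84/31, -54/31)

Set up U = [u_1 | ... | u_2] ∈ R^(3×2). The projector onto W = col(U) is P = U (U^T U)^(-1) U^T.
Compute U^T U =
  [12, -4]
  [-4, 22],
and U^T v = (12, 0).
Solve U^T U · c = U^T v for the coefficients: c = (33/31, 6/31). The projection is proj_W(v) = U c.
Check: (v - proj_W(v)) · u_1 = 0  (should be 0).
Check: (v - proj_W(v)) · u_2 = 0  (should be 0).
Result: proj_W(v) = (48/31, 84/31, -54/31).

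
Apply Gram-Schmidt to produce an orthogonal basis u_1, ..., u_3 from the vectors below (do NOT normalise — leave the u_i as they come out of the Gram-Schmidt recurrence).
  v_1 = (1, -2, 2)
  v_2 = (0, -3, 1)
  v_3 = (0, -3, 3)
Orthogonal basis:
  u_1 = (1, -2, 2)
  u_2 = (-8/9, -11/9, -7/9)
  u_3 = (-12/13, 3/13, 9/13)

Apply the Gram-Schmidt recurrence
  u_1 = v_1
  u_i = v_i − Σ_{j<i} ((v_i · u_j) / (u_j · u_j)) · u_j.

Step by step this gives:
  u_1 = (1, -2, 2)
  u_2 = (-8/9, -11/9, -7/9)
  u_3 = (-12/13, 3/13, 9/13)

Orthogonality check:
  u_2 · u_1 = 0 (should be 0)
  u_3 · u_1 = 0 (should be 0)
  u_3 · u_2 = 0 (should be 0)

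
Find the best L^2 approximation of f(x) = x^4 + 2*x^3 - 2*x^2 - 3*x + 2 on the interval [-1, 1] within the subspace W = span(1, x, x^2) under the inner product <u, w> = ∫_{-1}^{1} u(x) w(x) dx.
g(x) = -8*x^2/7 - 9*x/5 + 67/35

The best approximation g ∈ W is the orthogonal projection of f onto W. Writing g = a_0 + a_1 x + a_2 x^2, the coefficients solve the normal equations G · a = b where
  G_{ij} = <φ_i, φ_j> and b_i = <f, φ_i>, with φ_0 = 1, φ_1 = x, φ_2 = x^2.
G =
  [2, 0, 2/3]
  [0, 2/3, 0]
  [2/3, 0, 2/5],
b = (46/15, -6/5, 86/105).
Solving gives a_0 = 67/35, a_1 = -9/5, a_2 = -8/7, so
  g(x) = -8*x^2/7 - 9*x/5 + 67/35.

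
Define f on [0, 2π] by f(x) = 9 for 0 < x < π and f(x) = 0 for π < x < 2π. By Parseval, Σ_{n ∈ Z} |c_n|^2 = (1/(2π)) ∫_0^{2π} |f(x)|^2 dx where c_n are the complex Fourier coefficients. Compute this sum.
Σ |c_n|^2 = 81/2

Parseval equates the L^2 energy of f (normalised by 1/(2π)) with the ℓ^2 sum of its Fourier coefficients: (1/(2π)) ∫_0^{2π} |f|^2 = Σ |c_n|^2.
Compute the left side: (1/(2π)) [∫_0^π 9^2 dx + ∫_π^{2π} 0^2 dx] = (1/(2π)) · (81π + 0π) = (81 + 0)/2 = 81/2.
So Σ_{n ∈ Z} |c_n|^2 = 81/2.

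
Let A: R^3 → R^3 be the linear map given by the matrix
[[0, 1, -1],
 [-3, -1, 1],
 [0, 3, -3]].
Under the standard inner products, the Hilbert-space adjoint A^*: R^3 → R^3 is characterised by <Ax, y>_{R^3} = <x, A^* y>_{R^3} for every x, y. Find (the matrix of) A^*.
A^* = A^T =
[[0, -3, 0],
 [1, -1, 3],
 [-1, 1, -3]]

For real matrices with standard dot products, the defining identity <Ax, y> = <x, A^* y> gives (Ax)^T y = x^T (A^*) y, i.e. x^T A^T y = x^T (A^*) y. Since this holds for all x, y, we must have A^* = A^T. Therefore
A^* =
[[0, -3, 0],
 [1, -1, 3],
 [-1, 1, -3]].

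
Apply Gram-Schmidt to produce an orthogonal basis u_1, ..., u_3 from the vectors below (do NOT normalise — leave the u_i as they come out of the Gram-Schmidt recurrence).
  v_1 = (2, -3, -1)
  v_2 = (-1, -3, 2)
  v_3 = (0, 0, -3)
Orthogonal basis:
  u_1 = (2, -3, -1)
  u_2 = (-12/7, -27/14, 33/14)
  u_3 = (-27/19, -9/19, -27/19)

Apply the Gram-Schmidt recurrence
  u_1 = v_1
  u_i = v_i − Σ_{j<i} ((v_i · u_j) / (u_j · u_j)) · u_j.

Step by step this gives:
  u_1 = (2, -3, -1)
  u_2 = (-12/7, -27/14, 33/14)
  u_3 = (-27/19, -9/19, -27/19)

Orthogonality check:
  u_2 · u_1 = 0 (should be 0)
  u_3 · u_1 = 0 (should be 0)
  u_3 · u_2 = 0 (should be 0)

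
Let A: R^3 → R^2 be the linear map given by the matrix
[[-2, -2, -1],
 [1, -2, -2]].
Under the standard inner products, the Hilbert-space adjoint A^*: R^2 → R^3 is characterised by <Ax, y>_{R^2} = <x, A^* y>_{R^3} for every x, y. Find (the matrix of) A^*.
A^* = A^T =
[[-2, 1],
 [-2, -2],
 [-1, -2]]

For real matrices with standard dot products, the defining identity <Ax, y> = <x, A^* y> gives (Ax)^T y = x^T (A^*) y, i.e. x^T A^T y = x^T (A^*) y. Since this holds for all x, y, we must have A^* = A^T. Therefore
A^* =
[[-2, 1],
 [-2, -2],
 [-1, -2]].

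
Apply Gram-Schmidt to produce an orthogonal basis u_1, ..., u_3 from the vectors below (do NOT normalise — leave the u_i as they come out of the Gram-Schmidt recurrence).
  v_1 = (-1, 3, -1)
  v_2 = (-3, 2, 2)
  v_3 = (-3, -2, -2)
Orthogonal basis:
  u_1 = (-1, 3, -1)
  u_2 = (-26/11, 1/11, 29/11)
  u_3 = (-64/23, -40/23, -56/23)

Apply the Gram-Schmidt recurrence
  u_1 = v_1
  u_i = v_i − Σ_{j<i} ((v_i · u_j) / (u_j · u_j)) · u_j.

Step by step this gives:
  u_1 = (-1, 3, -1)
  u_2 = (-26/11, 1/11, 29/11)
  u_3 = (-64/23, -40/23, -56/23)

Orthogonality check:
  u_2 · u_1 = 0 (should be 0)
  u_3 · u_1 = 0 (should be 0)
  u_3 · u_2 = 0 (should be 0)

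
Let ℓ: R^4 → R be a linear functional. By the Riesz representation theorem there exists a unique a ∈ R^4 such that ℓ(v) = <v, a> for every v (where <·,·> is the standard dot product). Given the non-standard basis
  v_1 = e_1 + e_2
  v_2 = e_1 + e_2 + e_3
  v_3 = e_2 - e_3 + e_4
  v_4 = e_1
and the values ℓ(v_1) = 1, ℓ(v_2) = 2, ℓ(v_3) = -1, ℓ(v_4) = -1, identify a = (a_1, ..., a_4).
a = (-1, 2, 1, -2)

Write a = (a_1, ..., a_4) in the standard basis. For each basis vector v_i, ℓ(v_i) = <v_i, a> is a linear equation in the a_j's. Collect the n equations into a matrix system V a = ℓ, where row i of V is v_i (expressed in the standard basis). Since V is invertible (lower-triangular with 1s on the diagonal, up to permutation), solve by back-substitution:
  V =
[[1, 1, 0, 0],
 [1, 1, 1, 0],
 [0, 1, -1, 1],
 [1, 0, 0, 0]]
  V a = (1, 2, -1, -1)
Solving gives a = (-1, 2, 1, -2).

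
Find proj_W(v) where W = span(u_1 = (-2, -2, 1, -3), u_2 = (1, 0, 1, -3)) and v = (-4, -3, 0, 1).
proj_W(v) = (-284/67, -177/67, -37/134, 111/134)

Set up U = [u_1 | ... | u_2] ∈ R^(4×2). The projector onto W = col(U) is P = U (U^T U)^(-1) U^T.
Compute U^T U =
  [18, 8]
  [8, 11],
and U^T v = (11, -7).
Solve U^T U · c = U^T v for the coefficients: c = (177/134, -107/67). The projection is proj_W(v) = U c.
Check: (v - proj_W(v)) · u_1 = 0  (should be 0).
Check: (v - proj_W(v)) · u_2 = 0  (should be 0).
Result: proj_W(v) = (-284/67, -177/67, -37/134, 111/134).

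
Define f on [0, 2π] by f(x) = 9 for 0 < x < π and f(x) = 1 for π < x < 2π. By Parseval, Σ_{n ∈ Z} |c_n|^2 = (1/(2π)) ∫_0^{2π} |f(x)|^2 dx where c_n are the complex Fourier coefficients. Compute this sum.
Σ |c_n|^2 = 41

Parseval equates the L^2 energy of f (normalised by 1/(2π)) with the ℓ^2 sum of its Fourier coefficients: (1/(2π)) ∫_0^{2π} |f|^2 = Σ |c_n|^2.
Compute the left side: (1/(2π)) [∫_0^π 9^2 dx + ∫_π^{2π} 1^2 dx] = (1/(2π)) · (81π + 1π) = (81 + 1)/2 = 41.
So Σ_{n ∈ Z} |c_n|^2 = 41.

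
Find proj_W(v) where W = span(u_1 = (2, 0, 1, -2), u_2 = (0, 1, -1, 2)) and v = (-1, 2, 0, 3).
proj_W(v) = (-16/29, 32/29, -40/29, 80/29)

Set up U = [u_1 | ... | u_2] ∈ R^(4×2). The projector onto W = col(U) is P = U (U^T U)^(-1) U^T.
Compute U^T U =
  [9, -5]
  [-5, 6],
and U^T v = (-8, 8).
Solve U^T U · c = U^T v for the coefficients: c = (-8/29, 32/29). The projection is proj_W(v) = U c.
Check: (v - proj_W(v)) · u_1 = 0  (should be 0).
Check: (v - proj_W(v)) · u_2 = 0  (should be 0).
Result: proj_W(v) = (-16/29, 32/29, -40/29, 80/29).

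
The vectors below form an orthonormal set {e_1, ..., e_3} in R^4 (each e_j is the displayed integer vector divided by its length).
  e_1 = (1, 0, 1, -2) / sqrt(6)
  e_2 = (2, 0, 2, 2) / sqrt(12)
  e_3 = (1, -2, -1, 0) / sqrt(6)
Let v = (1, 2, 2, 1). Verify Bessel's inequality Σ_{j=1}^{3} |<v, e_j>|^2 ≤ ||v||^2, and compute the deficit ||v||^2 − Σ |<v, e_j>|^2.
Σ |<v, e_j>|^2 = 29/3; ||v||^2 = 10; deficit = 1/3

Write each e_j = u_j / sqrt(<u_j, u_j>) where u_j is the displayed integer vector. Then <v, e_j> = <v, u_j> / sqrt(<u_j, u_j>), so |<v, e_j>|^2 = <v, u_j>^2 / <u_j, u_j>.
Coefficients: <v, e_1> = 1/sqrt(6), <v, e_2> = 8/sqrt(12), <v, e_3> = -5/sqrt(6).
Square and sum: Σ |<v, e_j>|^2 = 29/3.
Compute ||v||^2 = v·v = 10.
Deficit = 10 − 29/3 = 1/3 ≥ 0, confirming Bessel's inequality. (The deficit equals ||v − Σ <v,e_j> e_j||^2, the squared distance from v to span{e_j}.)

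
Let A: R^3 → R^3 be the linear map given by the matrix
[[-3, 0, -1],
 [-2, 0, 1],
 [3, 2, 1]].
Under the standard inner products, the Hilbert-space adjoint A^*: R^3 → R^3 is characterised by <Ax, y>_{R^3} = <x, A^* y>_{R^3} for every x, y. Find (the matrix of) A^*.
A^* = A^T =
[[-3, -2, 3],
 [0, 0, 2],
 [-1, 1, 1]]

For real matrices with standard dot products, the defining identity <Ax, y> = <x, A^* y> gives (Ax)^T y = x^T (A^*) y, i.e. x^T A^T y = x^T (A^*) y. Since this holds for all x, y, we must have A^* = A^T. Therefore
A^* =
[[-3, -2, 3],
 [0, 0, 2],
 [-1, 1, 1]].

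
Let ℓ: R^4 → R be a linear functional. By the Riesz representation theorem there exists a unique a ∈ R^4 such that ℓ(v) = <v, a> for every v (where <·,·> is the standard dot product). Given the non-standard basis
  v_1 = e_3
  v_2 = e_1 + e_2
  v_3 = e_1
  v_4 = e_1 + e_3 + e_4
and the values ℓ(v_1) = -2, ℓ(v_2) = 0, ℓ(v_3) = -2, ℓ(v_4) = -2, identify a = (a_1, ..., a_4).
a = (-2, 2, -2, 2)

Write a = (a_1, ..., a_4) in the standard basis. For each basis vector v_i, ℓ(v_i) = <v_i, a> is a linear equation in the a_j's. Collect the n equations into a matrix system V a = ℓ, where row i of V is v_i (expressed in the standard basis). Since V is invertible (lower-triangular with 1s on the diagonal, up to permutation), solve by back-substitution:
  V =
[[0, 0, 1, 0],
 [1, 1, 0, 0],
 [1, 0, 0, 0],
 [1, 0, 1, 1]]
  V a = (-2, 0, -2, -2)
Solving gives a = (-2, 2, -2, 2).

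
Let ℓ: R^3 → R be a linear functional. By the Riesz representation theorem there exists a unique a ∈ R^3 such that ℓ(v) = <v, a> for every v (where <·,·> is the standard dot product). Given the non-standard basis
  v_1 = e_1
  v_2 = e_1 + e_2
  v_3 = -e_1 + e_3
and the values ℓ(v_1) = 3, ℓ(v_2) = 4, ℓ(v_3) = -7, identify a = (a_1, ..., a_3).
a = (3, 1, -4)

Write a = (a_1, ..., a_3) in the standard basis. For each basis vector v_i, ℓ(v_i) = <v_i, a> is a linear equation in the a_j's. Collect the n equations into a matrix system V a = ℓ, where row i of V is v_i (expressed in the standard basis). Since V is invertible (lower-triangular with 1s on the diagonal, up to permutation), solve by back-substitution:
  V =
[[1, 0, 0],
 [1, 1, 0],
 [-1, 0, 1]]
  V a = (3, 4, -7)
Solving gives a = (3, 1, -4).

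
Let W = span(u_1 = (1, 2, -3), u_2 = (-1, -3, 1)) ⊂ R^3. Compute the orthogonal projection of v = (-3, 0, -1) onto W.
proj_W(v) = (-4/27, -22/27, -16/27)

Set up U = [u_1 | ... | u_2] ∈ R^(3×2). The projector onto W = col(U) is P = U (U^T U)^(-1) U^T.
Compute U^T U =
  [14, -10]
  [-10, 11],
and U^T v = (0, 2).
Solve U^T U · c = U^T v for the coefficients: c = (10/27, 14/27). The projection is proj_W(v) = U c.
Check: (v - proj_W(v)) · u_1 = 0  (should be 0).
Check: (v - proj_W(v)) · u_2 = 0  (should be 0).
Result: proj_W(v) = (-4/27, -22/27, -16/27).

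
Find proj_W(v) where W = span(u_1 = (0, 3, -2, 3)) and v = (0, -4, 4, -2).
proj_W(v) = (0, -39/11, 26/11, -39/11)

Set up U = [u_1 | ... | u_1] ∈ R^(4×1). The projector onto W = col(U) is P = U (U^T U)^(-1) U^T.
Compute U^T U =
  [22],
and U^T v = (-26).
Solve U^T U · c = U^T v for the coefficients: c = (-13/11). The projection is proj_W(v) = U c.
Check: (v - proj_W(v)) · u_1 = 0  (should be 0).
Result: proj_W(v) = (0, -39/11, 26/11, -39/11).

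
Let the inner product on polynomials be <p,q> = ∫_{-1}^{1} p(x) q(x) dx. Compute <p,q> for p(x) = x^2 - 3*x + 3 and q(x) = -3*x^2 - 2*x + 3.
<p,q> = 84/5

Expand the product: p(x)·q(x) = -3*x^4 + 7*x^3 - 15*x + 9.
∫_{-1}^{1} of each monomial x^k gives [2/(k+1) if k even, 0 if k odd]. Integrating term-by-term (or equivalently evaluating the antiderivative F(x) = -3*x^5/5 + 7*x^4/4 - 15*x^2/2 + 9*x at the endpoints):
  F(1) − F(−1) = 53/20 − (-283/20) = 84/5.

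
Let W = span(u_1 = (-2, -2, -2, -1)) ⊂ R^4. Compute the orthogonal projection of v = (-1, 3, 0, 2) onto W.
proj_W(v) = (12/13, 12/13, 12/13, 6/13)

Set up U = [u_1 | ... | u_1] ∈ R^(4×1). The projector onto W = col(U) is P = U (U^T U)^(-1) U^T.
Compute U^T U =
  [13],
and U^T v = (-6).
Solve U^T U · c = U^T v for the coefficients: c = (-6/13). The projection is proj_W(v) = U c.
Check: (v - proj_W(v)) · u_1 = 0  (should be 0).
Result: proj_W(v) = (12/13, 12/13, 12/13, 6/13).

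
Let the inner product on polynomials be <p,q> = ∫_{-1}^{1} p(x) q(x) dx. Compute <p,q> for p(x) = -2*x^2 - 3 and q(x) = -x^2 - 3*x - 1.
<p,q> = 152/15

Expand the product: p(x)·q(x) = 2*x^4 + 6*x^3 + 5*x^2 + 9*x + 3.
∫_{-1}^{1} of each monomial x^k gives [2/(k+1) if k even, 0 if k odd]. Integrating term-by-term (or equivalently evaluating the antiderivative F(x) = 2*x^5/5 + 3*x^4/2 + 5*x^3/3 + 9*x^2/2 + 3*x at the endpoints):
  F(1) − F(−1) = 166/15 − (14/15) = 152/15.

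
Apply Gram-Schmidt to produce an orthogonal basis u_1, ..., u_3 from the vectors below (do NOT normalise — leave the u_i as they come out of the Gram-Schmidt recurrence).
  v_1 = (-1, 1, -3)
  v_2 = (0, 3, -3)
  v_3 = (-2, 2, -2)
Orthogonal basis:
  u_1 = (-1, 1, -3)
  u_2 = (12/11, 21/11, 3/11)
  u_3 = (-4/3, 2/3, 2/3)

Apply the Gram-Schmidt recurrence
  u_1 = v_1
  u_i = v_i − Σ_{j<i} ((v_i · u_j) / (u_j · u_j)) · u_j.

Step by step this gives:
  u_1 = (-1, 1, -3)
  u_2 = (12/11, 21/11, 3/11)
  u_3 = (-4/3, 2/3, 2/3)

Orthogonality check:
  u_2 · u_1 = 0 (should be 0)
  u_3 · u_1 = 0 (should be 0)
  u_3 · u_2 = 0 (should be 0)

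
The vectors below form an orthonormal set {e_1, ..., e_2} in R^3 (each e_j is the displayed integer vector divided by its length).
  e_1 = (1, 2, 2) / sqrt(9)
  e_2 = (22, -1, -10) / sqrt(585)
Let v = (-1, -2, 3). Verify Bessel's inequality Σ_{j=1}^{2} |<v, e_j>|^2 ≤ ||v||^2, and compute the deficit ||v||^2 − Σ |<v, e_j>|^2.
Σ |<v, e_j>|^2 = 57/13; ||v||^2 = 14; deficit = 125/13

Write each e_j = u_j / sqrt(<u_j, u_j>) where u_j is the displayed integer vector. Then <v, e_j> = <v, u_j> / sqrt(<u_j, u_j>), so |<v, e_j>|^2 = <v, u_j>^2 / <u_j, u_j>.
Coefficients: <v, e_1> = 1/sqrt(9), <v, e_2> = -50/sqrt(585).
Square and sum: Σ |<v, e_j>|^2 = 57/13.
Compute ||v||^2 = v·v = 14.
Deficit = 14 − 57/13 = 125/13 ≥ 0, confirming Bessel's inequality. (The deficit equals ||v − Σ <v,e_j> e_j||^2, the squared distance from v to span{e_j}.)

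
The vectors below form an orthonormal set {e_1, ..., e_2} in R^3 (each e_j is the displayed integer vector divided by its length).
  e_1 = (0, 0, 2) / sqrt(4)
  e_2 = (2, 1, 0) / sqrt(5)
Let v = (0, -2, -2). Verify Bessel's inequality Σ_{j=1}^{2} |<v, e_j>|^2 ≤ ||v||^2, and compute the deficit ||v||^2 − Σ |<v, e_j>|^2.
Σ |<v, e_j>|^2 = 24/5; ||v||^2 = 8; deficit = 16/5

Write each e_j = u_j / sqrt(<u_j, u_j>) where u_j is the displayed integer vector. Then <v, e_j> = <v, u_j> / sqrt(<u_j, u_j>), so |<v, e_j>|^2 = <v, u_j>^2 / <u_j, u_j>.
Coefficients: <v, e_1> = -4/sqrt(4), <v, e_2> = -2/sqrt(5).
Square and sum: Σ |<v, e_j>|^2 = 24/5.
Compute ||v||^2 = v·v = 8.
Deficit = 8 − 24/5 = 16/5 ≥ 0, confirming Bessel's inequality. (The deficit equals ||v − Σ <v,e_j> e_j||^2, the squared distance from v to span{e_j}.)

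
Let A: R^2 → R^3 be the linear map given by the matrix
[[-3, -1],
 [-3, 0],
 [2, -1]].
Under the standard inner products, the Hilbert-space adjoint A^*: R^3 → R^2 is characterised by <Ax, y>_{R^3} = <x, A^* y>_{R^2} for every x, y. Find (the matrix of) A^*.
A^* = A^T =
[[-3, -3, 2],
 [-1, 0, -1]]

For real matrices with standard dot products, the defining identity <Ax, y> = <x, A^* y> gives (Ax)^T y = x^T (A^*) y, i.e. x^T A^T y = x^T (A^*) y. Since this holds for all x, y, we must have A^* = A^T. Therefore
A^* =
[[-3, -3, 2],
 [-1, 0, -1]].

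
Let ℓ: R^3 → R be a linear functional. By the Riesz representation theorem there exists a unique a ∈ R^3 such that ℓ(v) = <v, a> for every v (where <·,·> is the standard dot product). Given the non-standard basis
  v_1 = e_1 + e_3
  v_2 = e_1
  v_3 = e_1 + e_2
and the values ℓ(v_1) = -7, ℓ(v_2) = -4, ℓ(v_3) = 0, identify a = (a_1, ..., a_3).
a = (-4, 4, -3)

Write a = (a_1, ..., a_3) in the standard basis. For each basis vector v_i, ℓ(v_i) = <v_i, a> is a linear equation in the a_j's. Collect the n equations into a matrix system V a = ℓ, where row i of V is v_i (expressed in the standard basis). Since V is invertible (lower-triangular with 1s on the diagonal, up to permutation), solve by back-substitution:
  V =
[[1, 0, 1],
 [1, 0, 0],
 [1, 1, 0]]
  V a = (-7, -4, 0)
Solving gives a = (-4, 4, -3).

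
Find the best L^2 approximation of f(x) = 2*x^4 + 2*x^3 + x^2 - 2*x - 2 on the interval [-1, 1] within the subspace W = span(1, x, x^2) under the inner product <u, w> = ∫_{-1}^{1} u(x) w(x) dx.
g(x) = 19*x^2/7 - 4*x/5 - 76/35

The best approximation g ∈ W is the orthogonal projection of f onto W. Writing g = a_0 + a_1 x + a_2 x^2, the coefficients solve the normal equations G · a = b where
  G_{ij} = <φ_i, φ_j> and b_i = <f, φ_i>, with φ_0 = 1, φ_1 = x, φ_2 = x^2.
G =
  [2, 0, 2/3]
  [0, 2/3, 0]
  [2/3, 0, 2/5],
b = (-38/15, -8/15, -38/105).
Solving gives a_0 = -76/35, a_1 = -4/5, a_2 = 19/7, so
  g(x) = 19*x^2/7 - 4*x/5 - 76/35.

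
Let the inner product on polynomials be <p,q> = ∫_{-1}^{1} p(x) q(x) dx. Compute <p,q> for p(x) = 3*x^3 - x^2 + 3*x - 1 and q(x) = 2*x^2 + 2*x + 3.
<p,q> = -56/15

Expand the product: p(x)·q(x) = 6*x^5 + 4*x^4 + 13*x^3 + x^2 + 7*x - 3.
∫_{-1}^{1} of each monomial x^k gives [2/(k+1) if k even, 0 if k odd]. Integrating term-by-term (or equivalently evaluating the antiderivative F(x) = x^6 + 4*x^5/5 + 13*x^4/4 + x^3/3 + 7*x^2/2 - 3*x at the endpoints):
  F(1) − F(−1) = 353/60 − (577/60) = -56/15.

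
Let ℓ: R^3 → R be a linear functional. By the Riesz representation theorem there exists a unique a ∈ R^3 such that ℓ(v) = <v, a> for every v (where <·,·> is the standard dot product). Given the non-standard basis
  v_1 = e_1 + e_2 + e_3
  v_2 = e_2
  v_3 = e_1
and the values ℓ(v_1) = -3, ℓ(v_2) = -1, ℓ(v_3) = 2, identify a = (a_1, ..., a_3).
a = (2, -1, -4)

Write a = (a_1, ..., a_3) in the standard basis. For each basis vector v_i, ℓ(v_i) = <v_i, a> is a linear equation in the a_j's. Collect the n equations into a matrix system V a = ℓ, where row i of V is v_i (expressed in the standard basis). Since V is invertible (lower-triangular with 1s on the diagonal, up to permutation), solve by back-substitution:
  V =
[[1, 1, 1],
 [0, 1, 0],
 [1, 0, 0]]
  V a = (-3, -1, 2)
Solving gives a = (2, -1, -4).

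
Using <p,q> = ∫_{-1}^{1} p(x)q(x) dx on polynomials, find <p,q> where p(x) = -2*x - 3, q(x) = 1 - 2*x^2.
<p,q> = -2

Expand the product: p(x)·q(x) = 4*x^3 + 6*x^2 - 2*x - 3.
∫_{-1}^{1} of each monomial x^k gives [2/(k+1) if k even, 0 if k odd]. Integrating term-by-term (or equivalently evaluating the antiderivative F(x) = x^4 + 2*x^3 - x^2 - 3*x at the endpoints):
  F(1) − F(−1) = -1 − (1) = -2.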